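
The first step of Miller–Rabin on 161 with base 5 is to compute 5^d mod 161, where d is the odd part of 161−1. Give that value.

161 − 1 = 160 = 2^5 · 5, so d = 5.
5^1 ≡ 5 (mod 161)
5^2 ≡ 5^2 = 25 ≡ 25 (mod 161)
5^4 ≡ 25^2 = 625 ≡ 142 (mod 161)
5 = 4 + 1 in binary powers of 2.
So 5^5 ≡ 142 · 5 ≡ 66 (mod 161).
Squaring chain: 66 → 9 → 81 → 121 → 151; never reaches −1, so base 5 is a Miller–Rabin witness that 161 is composite.

66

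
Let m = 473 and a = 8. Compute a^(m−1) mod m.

8^1 ≡ 8 (mod 473)
8^2 ≡ 8^2 = 64 ≡ 64 (mod 473)
8^4 ≡ 64^2 = 4096 ≡ 312 (mod 473)
8^8 ≡ 312^2 = 97344 ≡ 379 (mod 473)
8^16 ≡ 379^2 = 143641 ≡ 322 (mod 473)
8^32 ≡ 322^2 = 103684 ≡ 97 (mod 473)
8^64 ≡ 97^2 = 9409 ≡ 422 (mod 473)
8^128 ≡ 422^2 = 178084 ≡ 236 (mod 473)
8^256 ≡ 236^2 = 55696 ≡ 355 (mod 473)
472 = 256 + 128 + 64 + 16 + 8 in binary powers of 2.
So 8^472 ≡ 355 · 236 · 422 · 322 · 379 ≡ 262 (mod 473).
Since 262 ≠ 1, base 8 is a Fermat witness: 473 is composite.

262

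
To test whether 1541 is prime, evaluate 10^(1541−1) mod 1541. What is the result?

10^1 ≡ 10 (mod 1541)
10^2 ≡ 10^2 = 100 ≡ 100 (mod 1541)
10^4 ≡ 100^2 = 10000 ≡ 754 (mod 1541)
10^8 ≡ 754^2 = 568516 ≡ 1428 (mod 1541)
10^16 ≡ 1428^2 = 2039184 ≡ 441 (mod 1541)
10^32 ≡ 441^2 = 194481 ≡ 315 (mod 1541)
10^64 ≡ 315^2 = 99225 ≡ 601 (mod 1541)
10^128 ≡ 601^2 = 361201 ≡ 607 (mod 1541)
10^256 ≡ 607^2 = 368449 ≡ 150 (mod 1541)
10^512 ≡ 150^2 = 22500 ≡ 926 (mod 1541)
10^1024 ≡ 926^2 = 857476 ≡ 680 (mod 1541)
1540 = 1024 + 512 + 4 in binary powers of 2.
So 10^1540 ≡ 680 · 926 · 754 ≡ 1243 (mod 1541).
Since 1243 ≠ 1, base 10 is a Fermat witness: 1541 is composite.

1243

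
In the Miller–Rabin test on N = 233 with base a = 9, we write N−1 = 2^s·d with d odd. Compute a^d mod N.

144

233 − 1 = 232 = 2^3 · 29, so d = 29.
9^1 ≡ 9 (mod 233)
9^2 ≡ 9^2 = 81 ≡ 81 (mod 233)
9^4 ≡ 81^2 = 6561 ≡ 37 (mod 233)
9^8 ≡ 37^2 = 1369 ≡ 204 (mod 233)
9^16 ≡ 204^2 = 41616 ≡ 142 (mod 233)
29 = 16 + 8 + 4 + 1 in binary powers of 2.
So 9^29 ≡ 142 · 204 · 37 · 9 ≡ 144 (mod 233).
Squaring chain: 144 → 232 → 1; reaches −1, so base 9 does not prove 233 composite.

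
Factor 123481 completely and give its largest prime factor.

123481 = 19 · 6499
6499 = 67 · 97
97 is prime.
So 123481 = 19 · 67 · 97; the largest prime factor is 97.

97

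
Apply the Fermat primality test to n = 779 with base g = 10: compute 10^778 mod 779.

10^1 ≡ 10 (mod 779)
10^2 ≡ 10^2 = 100 ≡ 100 (mod 779)
10^4 ≡ 100^2 = 10000 ≡ 652 (mod 779)
10^8 ≡ 652^2 = 425104 ≡ 549 (mod 779)
10^16 ≡ 549^2 = 301401 ≡ 707 (mod 779)
10^32 ≡ 707^2 = 499849 ≡ 510 (mod 779)
10^64 ≡ 510^2 = 260100 ≡ 693 (mod 779)
10^128 ≡ 693^2 = 480249 ≡ 385 (mod 779)
10^256 ≡ 385^2 = 148225 ≡ 215 (mod 779)
10^512 ≡ 215^2 = 46225 ≡ 264 (mod 779)
778 = 512 + 256 + 8 + 2 in binary powers of 2.
So 10^778 ≡ 264 · 215 · 549 · 100 ≡ 139 (mod 779).
Since 139 ≠ 1, base 10 is a Fermat witness: 779 is composite.

139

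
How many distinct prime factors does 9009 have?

4

9009 = 3^2 · 1001
1001 = 7 · 143
143 = 11 · 13
9009 = 3^2 · 7 · 11 · 13, which has 4 distinct prime factors.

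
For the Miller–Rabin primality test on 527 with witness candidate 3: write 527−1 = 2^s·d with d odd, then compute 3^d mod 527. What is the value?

527 − 1 = 526 = 2^1 · 263, so d = 263.
3^1 ≡ 3 (mod 527)
3^2 ≡ 3^2 = 9 ≡ 9 (mod 527)
3^4 ≡ 9^2 = 81 ≡ 81 (mod 527)
3^8 ≡ 81^2 = 6561 ≡ 237 (mod 527)
3^16 ≡ 237^2 = 56169 ≡ 307 (mod 527)
3^32 ≡ 307^2 = 94249 ≡ 443 (mod 527)
3^64 ≡ 443^2 = 196249 ≡ 205 (mod 527)
3^128 ≡ 205^2 = 42025 ≡ 392 (mod 527)
3^256 ≡ 392^2 = 153664 ≡ 307 (mod 527)
263 = 256 + 4 + 2 + 1 in binary powers of 2.
So 3^263 ≡ 307 · 81 · 9 · 3 ≡ 11 (mod 527).
Squaring chain: 11; never reaches −1, so base 3 is a Miller–Rabin witness that 527 is composite.

11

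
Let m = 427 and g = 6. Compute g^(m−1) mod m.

6^1 ≡ 6 (mod 427)
6^2 ≡ 6^2 = 36 ≡ 36 (mod 427)
6^4 ≡ 36^2 = 1296 ≡ 15 (mod 427)
6^8 ≡ 15^2 = 225 ≡ 225 (mod 427)
6^16 ≡ 225^2 = 50625 ≡ 239 (mod 427)
6^32 ≡ 239^2 = 57121 ≡ 330 (mod 427)
6^64 ≡ 330^2 = 108900 ≡ 15 (mod 427)
6^128 ≡ 15^2 = 225 ≡ 225 (mod 427)
6^256 ≡ 225^2 = 50625 ≡ 239 (mod 427)
426 = 256 + 128 + 32 + 8 + 2 in binary powers of 2.
So 6^426 ≡ 239 · 225 · 330 · 225 · 36 ≡ 113 (mod 427).
Since 113 ≠ 1, base 6 is a Fermat witness: 427 is composite.

113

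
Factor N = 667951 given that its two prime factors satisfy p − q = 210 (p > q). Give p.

Since p = q + 210, we have 667951 = q(q + 210), so q² + 210q − 667951 = 0.
Discriminant: 210² + 4·667951 = 44100 + 2671804 = 2715904; √2715904 = 1648.
q = (−210 + 1648)/2 = 719, and p = q + 210 = 929.
Check: 719 · 929 = 667951.

929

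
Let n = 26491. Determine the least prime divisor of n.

59

26491 is odd.
Digit sum 22, not divisible by 3.
Ends in 1: not divisible by 5.
7: 26491 = 7·3784 + 3
11: 26491 = 11·2408 + 3
13: 26491 = 13·2037 + 10
17: 26491 = 17·1558 + 5
19: 26491 = 19·1394 + 5
23: 26491 = 23·1151 + 18
29: 26491 = 29·913 + 14
31: 26491 = 31·854 + 17
37: 26491 = 37·715 + 36
41: 26491 = 41·646 + 5
43: 26491 = 43·616 + 3
47: 26491 = 47·563 + 30
53: 26491 = 53·499 + 44
59: 26491 = 59·449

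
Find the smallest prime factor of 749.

7

749 is odd.
Digit sum 20, not divisible by 3.
Ends in 9: not divisible by 5.
7: 749 = 7·107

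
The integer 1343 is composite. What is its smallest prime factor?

17

1343 is odd.
Digit sum 11, not divisible by 3.
Ends in 3: not divisible by 5.
7: 1343 = 7·191 + 6
11: 1343 = 11·122 + 1
13: 1343 = 13·103 + 4
17: 1343 = 17·79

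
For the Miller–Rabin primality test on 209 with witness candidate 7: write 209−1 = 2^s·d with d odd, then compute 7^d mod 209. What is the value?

178

209 − 1 = 208 = 2^4 · 13, so d = 13.
7^1 ≡ 7 (mod 209)
7^2 ≡ 7^2 = 49 ≡ 49 (mod 209)
7^4 ≡ 49^2 = 2401 ≡ 102 (mod 209)
7^8 ≡ 102^2 = 10404 ≡ 163 (mod 209)
13 = 8 + 4 + 1 in binary powers of 2.
So 7^13 ≡ 163 · 102 · 7 ≡ 178 (mod 209).
Squaring chain: 178 → 125 → 159 → 201; never reaches −1, so base 7 is a Miller–Rabin witness that 209 is composite.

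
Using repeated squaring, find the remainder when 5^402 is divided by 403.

311

5^1 ≡ 5 (mod 403)
5^2 ≡ 5^2 = 25 ≡ 25 (mod 403)
5^4 ≡ 25^2 = 625 ≡ 222 (mod 403)
5^8 ≡ 222^2 = 49284 ≡ 118 (mod 403)
5^16 ≡ 118^2 = 13924 ≡ 222 (mod 403)
5^32 ≡ 222^2 = 49284 ≡ 118 (mod 403)
5^64 ≡ 118^2 = 13924 ≡ 222 (mod 403)
5^128 ≡ 222^2 = 49284 ≡ 118 (mod 403)
5^256 ≡ 118^2 = 13924 ≡ 222 (mod 403)
402 = 256 + 128 + 16 + 2 in binary powers of 2.
So 5^402 ≡ 222 · 118 · 222 · 25 ≡ 311 (mod 403).
Since 311 ≠ 1, base 5 is a Fermat witness: 403 is composite.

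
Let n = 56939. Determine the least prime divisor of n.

56939 is odd.
Digit sum 32, not divisible by 3.
Ends in 9: not divisible by 5.
7: 56939 = 7·8134 + 1
11: 56939 = 11·5176 + 3
13: 56939 = 13·4379 + 12
17: 56939 = 17·3349 + 6
19: 56939 = 19·2996 + 15
23: 56939 = 23·2475 + 14
29: 56939 = 29·1963 + 12
31: 56939 = 31·1836 + 23
37: 56939 = 37·1538 + 33
41: 56939 = 41·1388 + 31
43: 56939 = 43·1324 + 7
47: 56939 = 47·1211 + 22
53: 56939 = 53·1074 + 17
59: 56939 = 59·965 + 4
61: 56939 = 61·933 + 26
67: 56939 = 67·849 + 56
71: 56939 = 71·801 + 68
73: 56939 = 73·779 + 72
79: 56939 = 79·720 + 59
83: 56939 = 83·686 + 1
89: 56939 = 89·639 + 68
97: 56939 = 97·587

97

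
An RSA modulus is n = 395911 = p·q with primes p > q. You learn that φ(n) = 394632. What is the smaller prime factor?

523

φ(n) = (p−1)(q−1) = n − (p+q) + 1, so p + q = 395911 − 394632 + 1 = 1280.
p and q are the roots of t² − 1280t + 395911 = 0.
Discriminant: 1280² − 4·395911 = 1638400 − 1583644 = 54756; √54756 = 234.
q = (1280 − 234)/2 = 523, p = (1280 + 234)/2 = 757.
Check: 523 · 757 = 395911.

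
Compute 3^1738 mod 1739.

1070

3^1 ≡ 3 (mod 1739)
3^2 ≡ 3^2 = 9 ≡ 9 (mod 1739)
3^4 ≡ 9^2 = 81 ≡ 81 (mod 1739)
3^8 ≡ 81^2 = 6561 ≡ 1344 (mod 1739)
3^16 ≡ 1344^2 = 1806336 ≡ 1254 (mod 1739)
3^32 ≡ 1254^2 = 1572516 ≡ 460 (mod 1739)
3^64 ≡ 460^2 = 211600 ≡ 1181 (mod 1739)
3^128 ≡ 1181^2 = 1394761 ≡ 83 (mod 1739)
3^256 ≡ 83^2 = 6889 ≡ 1672 (mod 1739)
3^512 ≡ 1672^2 = 2795584 ≡ 1011 (mod 1739)
3^1024 ≡ 1011^2 = 1022121 ≡ 1328 (mod 1739)
1738 = 1024 + 512 + 128 + 64 + 8 + 2 in binary powers of 2.
So 3^1738 ≡ 1328 · 1011 · 83 · 1181 · 1344 · 9 ≡ 1070 (mod 1739).
Since 1070 ≠ 1, base 3 is a Fermat witness: 1739 is composite.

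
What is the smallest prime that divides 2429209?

2429209 is odd.
Digit sum 28, not divisible by 3.
Ends in 9: not divisible by 5.
7: 2429209 = 7·347029 + 6
11: 2429209 = 11·220837 + 2
13: 2429209 = 13·186862 + 3
17: 2429209 = 17·142894 + 11
19: 2429209 = 19·127853 + 2
23: 2429209 = 23·105617 + 18
29: 2429209 = 29·83765 + 24
31: 2429209 = 31·78361 + 18
37: 2429209 = 37·65654 + 11
41: 2429209 = 41·59249

41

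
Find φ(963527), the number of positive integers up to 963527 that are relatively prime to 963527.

Factor: 963527 = 67 · 73 · 197.
φ(963527) = (67−1) · (73−1) · (197−1) = 66 · 72 · 196 = 931392.

931392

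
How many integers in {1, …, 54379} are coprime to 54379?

48576

Factor: 54379 = 13 · 47 · 89.
φ(54379) = (13−1) · (47−1) · (89−1) = 12 · 46 · 88 = 48576.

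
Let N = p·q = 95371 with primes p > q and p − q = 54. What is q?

283

Since p = q + 54, we have 95371 = q(q + 54), so q² + 54q − 95371 = 0.
Discriminant: 54² + 4·95371 = 2916 + 381484 = 384400; √384400 = 620.
q = (−54 + 620)/2 = 283, and p = q + 54 = 337.
Check: 283 · 337 = 95371.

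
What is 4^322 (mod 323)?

4^1 ≡ 4 (mod 323)
4^2 ≡ 4^2 = 16 ≡ 16 (mod 323)
4^4 ≡ 16^2 = 256 ≡ 256 (mod 323)
4^8 ≡ 256^2 = 65536 ≡ 290 (mod 323)
4^16 ≡ 290^2 = 84100 ≡ 120 (mod 323)
4^32 ≡ 120^2 = 14400 ≡ 188 (mod 323)
4^64 ≡ 188^2 = 35344 ≡ 137 (mod 323)
4^128 ≡ 137^2 = 18769 ≡ 35 (mod 323)
4^256 ≡ 35^2 = 1225 ≡ 256 (mod 323)
322 = 256 + 64 + 2 in binary powers of 2.
So 4^322 ≡ 256 · 137 · 16 ≡ 101 (mod 323).
Since 101 ≠ 1, base 4 is a Fermat witness: 323 is composite.

101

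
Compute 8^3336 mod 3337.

1935

8^1 ≡ 8 (mod 3337)
8^2 ≡ 8^2 = 64 ≡ 64 (mod 3337)
8^4 ≡ 64^2 = 4096 ≡ 759 (mod 3337)
8^8 ≡ 759^2 = 576081 ≡ 2117 (mod 3337)
8^16 ≡ 2117^2 = 4481689 ≡ 98 (mod 3337)
8^32 ≡ 98^2 = 9604 ≡ 2930 (mod 3337)
8^64 ≡ 2930^2 = 8584900 ≡ 2136 (mod 3337)
8^128 ≡ 2136^2 = 4562496 ≡ 817 (mod 3337)
8^256 ≡ 817^2 = 667489 ≡ 89 (mod 3337)
8^512 ≡ 89^2 = 7921 ≡ 1247 (mod 3337)
8^1024 ≡ 1247^2 = 1555009 ≡ 3304 (mod 3337)
8^2048 ≡ 3304^2 = 10916416 ≡ 1089 (mod 3337)
3336 = 2048 + 1024 + 256 + 8 in binary powers of 2.
So 8^3336 ≡ 1089 · 3304 · 89 · 2117 ≡ 1935 (mod 3337).
Since 1935 ≠ 1, base 8 is a Fermat witness: 3337 is composite.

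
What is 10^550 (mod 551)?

10^1 ≡ 10 (mod 551)
10^2 ≡ 10^2 = 100 ≡ 100 (mod 551)
10^4 ≡ 100^2 = 10000 ≡ 82 (mod 551)
10^8 ≡ 82^2 = 6724 ≡ 112 (mod 551)
10^16 ≡ 112^2 = 12544 ≡ 422 (mod 551)
10^32 ≡ 422^2 = 178084 ≡ 111 (mod 551)
10^64 ≡ 111^2 = 12321 ≡ 199 (mod 551)
10^128 ≡ 199^2 = 39601 ≡ 480 (mod 551)
10^256 ≡ 480^2 = 230400 ≡ 82 (mod 551)
10^512 ≡ 82^2 = 6724 ≡ 112 (mod 551)
550 = 512 + 32 + 4 + 2 in binary powers of 2.
So 10^550 ≡ 112 · 111 · 82 · 100 ≡ 237 (mod 551).
Since 237 ≠ 1, base 10 is a Fermat witness: 551 is composite.

237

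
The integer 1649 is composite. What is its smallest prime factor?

17

1649 is odd.
Digit sum 20, not divisible by 3.
Ends in 9: not divisible by 5.
7: 1649 = 7·235 + 4
11: 1649 = 11·149 + 10
13: 1649 = 13·126 + 11
17: 1649 = 17·97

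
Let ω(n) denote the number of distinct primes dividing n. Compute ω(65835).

65835 = 3^2 · 7315
7315 = 5 · 1463
1463 = 7 · 209
209 = 11 · 19
65835 = 3^2 · 5 · 7 · 11 · 19, which has 5 distinct prime factors.

5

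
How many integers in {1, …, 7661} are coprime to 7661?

7452

Factor: 7661 = 47 · 163.
φ(7661) = (47−1) · (163−1) = 46 · 162 = 7452.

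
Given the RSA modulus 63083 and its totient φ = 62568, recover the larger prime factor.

317

φ(n) = (p−1)(q−1) = n − (p+q) + 1, so p + q = 63083 − 62568 + 1 = 516.
p and q are the roots of t² − 516t + 63083 = 0.
Discriminant: 516² − 4·63083 = 266256 − 252332 = 13924; √13924 = 118.
q = (516 − 118)/2 = 199, p = (516 + 118)/2 = 317.
Check: 199 · 317 = 63083.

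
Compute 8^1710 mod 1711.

8^1 ≡ 8 (mod 1711)
8^2 ≡ 8^2 = 64 ≡ 64 (mod 1711)
8^4 ≡ 64^2 = 4096 ≡ 674 (mod 1711)
8^8 ≡ 674^2 = 454276 ≡ 861 (mod 1711)
8^16 ≡ 861^2 = 741321 ≡ 458 (mod 1711)
8^32 ≡ 458^2 = 209764 ≡ 1022 (mod 1711)
8^64 ≡ 1022^2 = 1044484 ≡ 774 (mod 1711)
8^128 ≡ 774^2 = 599076 ≡ 226 (mod 1711)
8^256 ≡ 226^2 = 51076 ≡ 1457 (mod 1711)
8^512 ≡ 1457^2 = 2122849 ≡ 1209 (mod 1711)
8^1024 ≡ 1209^2 = 1461681 ≡ 487 (mod 1711)
1710 = 1024 + 512 + 128 + 32 + 8 + 4 + 2 in binary powers of 2.
So 8^1710 ≡ 487 · 1209 · 226 · 1022 · 861 · 674 · 64 ≡ 789 (mod 1711).
Since 789 ≠ 1, base 8 is a Fermat witness: 1711 is composite.

789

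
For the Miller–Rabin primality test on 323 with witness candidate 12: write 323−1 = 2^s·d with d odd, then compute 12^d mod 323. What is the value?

323 − 1 = 322 = 2^1 · 161, so d = 161.
12^1 ≡ 12 (mod 323)
12^2 ≡ 12^2 = 144 ≡ 144 (mod 323)
12^4 ≡ 144^2 = 20736 ≡ 64 (mod 323)
12^8 ≡ 64^2 = 4096 ≡ 220 (mod 323)
12^16 ≡ 220^2 = 48400 ≡ 273 (mod 323)
12^32 ≡ 273^2 = 74529 ≡ 239 (mod 323)
12^64 ≡ 239^2 = 57121 ≡ 273 (mod 323)
12^128 ≡ 273^2 = 74529 ≡ 239 (mod 323)
161 = 128 + 32 + 1 in binary powers of 2.
So 12^161 ≡ 239 · 239 · 12 ≡ 46 (mod 323).
Squaring chain: 46; never reaches −1, so base 12 is a Miller–Rabin witness that 323 is composite.

46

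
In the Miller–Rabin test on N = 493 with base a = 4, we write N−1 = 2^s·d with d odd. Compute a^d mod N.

493 − 1 = 492 = 2^2 · 123, so d = 123.
4^1 ≡ 4 (mod 493)
4^2 ≡ 4^2 = 16 ≡ 16 (mod 493)
4^4 ≡ 16^2 = 256 ≡ 256 (mod 493)
4^8 ≡ 256^2 = 65536 ≡ 460 (mod 493)
4^16 ≡ 460^2 = 211600 ≡ 103 (mod 493)
4^32 ≡ 103^2 = 10609 ≡ 256 (mod 493)
4^64 ≡ 256^2 = 65536 ≡ 460 (mod 493)
123 = 64 + 32 + 16 + 8 + 2 + 1 in binary powers of 2.
So 4^123 ≡ 460 · 256 · 103 · 460 · 16 · 4 ≡ 353 (mod 493).
Squaring chain: 353 → 373; never reaches −1, so base 4 is a Miller–Rabin witness that 493 is composite.

353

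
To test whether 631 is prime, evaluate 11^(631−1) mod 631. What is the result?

11^1 ≡ 11 (mod 631)
11^2 ≡ 11^2 = 121 ≡ 121 (mod 631)
11^4 ≡ 121^2 = 14641 ≡ 128 (mod 631)
11^8 ≡ 128^2 = 16384 ≡ 609 (mod 631)
11^16 ≡ 609^2 = 370881 ≡ 484 (mod 631)
11^32 ≡ 484^2 = 234256 ≡ 155 (mod 631)
11^64 ≡ 155^2 = 24025 ≡ 47 (mod 631)
11^128 ≡ 47^2 = 2209 ≡ 316 (mod 631)
11^256 ≡ 316^2 = 99856 ≡ 158 (mod 631)
11^512 ≡ 158^2 = 24964 ≡ 355 (mod 631)
630 = 512 + 64 + 32 + 16 + 4 + 2 in binary powers of 2.
So 11^630 ≡ 355 · 47 · 155 · 484 · 128 · 121 ≡ 1 (mod 631).
Since the result is 1, base 11 gives no evidence that 631 is composite.

1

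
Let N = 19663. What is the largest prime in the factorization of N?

53

19663 = 7 · 2809
2809 = 53 · 53
53 = 53 · 1
So 19663 = 7 · 53^2; the largest prime factor is 53.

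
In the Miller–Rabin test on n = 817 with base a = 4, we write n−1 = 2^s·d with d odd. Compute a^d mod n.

790

817 − 1 = 816 = 2^4 · 51, so d = 51.
4^1 ≡ 4 (mod 817)
4^2 ≡ 4^2 = 16 ≡ 16 (mod 817)
4^4 ≡ 16^2 = 256 ≡ 256 (mod 817)
4^8 ≡ 256^2 = 65536 ≡ 176 (mod 817)
4^16 ≡ 176^2 = 30976 ≡ 747 (mod 817)
4^32 ≡ 747^2 = 558009 ≡ 815 (mod 817)
51 = 32 + 16 + 2 + 1 in binary powers of 2.
So 4^51 ≡ 815 · 747 · 16 · 4 ≡ 790 (mod 817).
Squaring chain: 790 → 729 → 391 → 102; never reaches −1, so base 4 is a Miller–Rabin witness that 817 is composite.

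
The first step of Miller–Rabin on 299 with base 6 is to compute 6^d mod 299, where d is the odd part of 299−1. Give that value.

288

299 − 1 = 298 = 2^1 · 149, so d = 149.
6^1 ≡ 6 (mod 299)
6^2 ≡ 6^2 = 36 ≡ 36 (mod 299)
6^4 ≡ 36^2 = 1296 ≡ 100 (mod 299)
6^8 ≡ 100^2 = 10000 ≡ 133 (mod 299)
6^16 ≡ 133^2 = 17689 ≡ 48 (mod 299)
6^32 ≡ 48^2 = 2304 ≡ 211 (mod 299)
6^64 ≡ 211^2 = 44521 ≡ 269 (mod 299)
6^128 ≡ 269^2 = 72361 ≡ 3 (mod 299)
149 = 128 + 16 + 4 + 1 in binary powers of 2.
So 6^149 ≡ 3 · 48 · 100 · 6 ≡ 288 (mod 299).
Squaring chain: 288; never reaches −1, so base 6 is a Miller–Rabin witness that 299 is composite.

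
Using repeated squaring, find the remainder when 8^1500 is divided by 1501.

457

8^1 ≡ 8 (mod 1501)
8^2 ≡ 8^2 = 64 ≡ 64 (mod 1501)
8^4 ≡ 64^2 = 4096 ≡ 1094 (mod 1501)
8^8 ≡ 1094^2 = 1196836 ≡ 539 (mod 1501)
8^16 ≡ 539^2 = 290521 ≡ 828 (mod 1501)
8^32 ≡ 828^2 = 685584 ≡ 1128 (mod 1501)
8^64 ≡ 1128^2 = 1272384 ≡ 1037 (mod 1501)
8^128 ≡ 1037^2 = 1075369 ≡ 653 (mod 1501)
8^256 ≡ 653^2 = 426409 ≡ 125 (mod 1501)
8^512 ≡ 125^2 = 15625 ≡ 615 (mod 1501)
8^1024 ≡ 615^2 = 378225 ≡ 1474 (mod 1501)
1500 = 1024 + 256 + 128 + 64 + 16 + 8 + 4 in binary powers of 2.
So 8^1500 ≡ 1474 · 125 · 653 · 1037 · 828 · 539 · 1094 ≡ 457 (mod 1501).
Since 457 ≠ 1, base 8 is a Fermat witness: 1501 is composite.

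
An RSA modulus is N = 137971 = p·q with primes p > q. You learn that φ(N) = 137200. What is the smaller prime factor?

281

φ(n) = (p−1)(q−1) = n − (p+q) + 1, so p + q = 137971 − 137200 + 1 = 772.
p and q are the roots of t² − 772t + 137971 = 0.
Discriminant: 772² − 4·137971 = 595984 − 551884 = 44100; √44100 = 210.
q = (772 − 210)/2 = 281, p = (772 + 210)/2 = 491.
Check: 281 · 491 = 137971.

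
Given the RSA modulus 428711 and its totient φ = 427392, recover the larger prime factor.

743

φ(n) = (p−1)(q−1) = n − (p+q) + 1, so p + q = 428711 − 427392 + 1 = 1320.
p and q are the roots of t² − 1320t + 428711 = 0.
Discriminant: 1320² − 4·428711 = 1742400 − 1714844 = 27556; √27556 = 166.
q = (1320 − 166)/2 = 577, p = (1320 + 166)/2 = 743.
Check: 577 · 743 = 428711.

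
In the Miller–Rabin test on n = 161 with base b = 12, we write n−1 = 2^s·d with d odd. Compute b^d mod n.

161 − 1 = 160 = 2^5 · 5, so d = 5.
12^1 ≡ 12 (mod 161)
12^2 ≡ 12^2 = 144 ≡ 144 (mod 161)
12^4 ≡ 144^2 = 20736 ≡ 128 (mod 161)
5 = 4 + 1 in binary powers of 2.
So 12^5 ≡ 128 · 12 ≡ 87 (mod 161).
Squaring chain: 87 → 2 → 4 → 16 → 95; never reaches −1, so base 12 is a Miller–Rabin witness that 161 is composite.

87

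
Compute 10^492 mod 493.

132

10^1 ≡ 10 (mod 493)
10^2 ≡ 10^2 = 100 ≡ 100 (mod 493)
10^4 ≡ 100^2 = 10000 ≡ 140 (mod 493)
10^8 ≡ 140^2 = 19600 ≡ 373 (mod 493)
10^16 ≡ 373^2 = 139129 ≡ 103 (mod 493)
10^32 ≡ 103^2 = 10609 ≡ 256 (mod 493)
10^64 ≡ 256^2 = 65536 ≡ 460 (mod 493)
10^128 ≡ 460^2 = 211600 ≡ 103 (mod 493)
10^256 ≡ 103^2 = 10609 ≡ 256 (mod 493)
492 = 256 + 128 + 64 + 32 + 8 + 4 in binary powers of 2.
So 10^492 ≡ 256 · 103 · 460 · 256 · 373 · 140 ≡ 132 (mod 493).
Since 132 ≠ 1, base 10 is a Fermat witness: 493 is composite.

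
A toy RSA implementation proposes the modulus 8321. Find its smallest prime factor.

53

8321 is odd.
Digit sum 14, not divisible by 3.
Ends in 1: not divisible by 5.
7: 8321 = 7·1188 + 5
11: 8321 = 11·756 + 5
13: 8321 = 13·640 + 1
17: 8321 = 17·489 + 8
19: 8321 = 19·437 + 18
23: 8321 = 23·361 + 18
29: 8321 = 29·286 + 27
31: 8321 = 31·268 + 13
37: 8321 = 37·224 + 33
41: 8321 = 41·202 + 39
43: 8321 = 43·193 + 22
47: 8321 = 47·177 + 2
53: 8321 = 53·157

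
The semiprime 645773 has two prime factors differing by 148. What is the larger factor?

Since p = q + 148, we have 645773 = q(q + 148), so q² + 148q − 645773 = 0.
Discriminant: 148² + 4·645773 = 21904 + 2583092 = 2604996; √2604996 = 1614.
q = (−148 + 1614)/2 = 733, and p = q + 148 = 881.
Check: 733 · 881 = 645773.

881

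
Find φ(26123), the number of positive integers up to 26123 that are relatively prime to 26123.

25800

Factor: 26123 = 151 · 173.
φ(26123) = (151−1) · (173−1) = 150 · 172 = 25800.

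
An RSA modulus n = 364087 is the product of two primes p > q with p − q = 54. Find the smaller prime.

577

Since p = q + 54, we have 364087 = q(q + 54), so q² + 54q − 364087 = 0.
Discriminant: 54² + 4·364087 = 2916 + 1456348 = 1459264; √1459264 = 1208.
q = (−54 + 1208)/2 = 577, and p = q + 54 = 631.
Check: 577 · 631 = 364087.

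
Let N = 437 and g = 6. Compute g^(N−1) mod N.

118

6^1 ≡ 6 (mod 437)
6^2 ≡ 6^2 = 36 ≡ 36 (mod 437)
6^4 ≡ 36^2 = 1296 ≡ 422 (mod 437)
6^8 ≡ 422^2 = 178084 ≡ 225 (mod 437)
6^16 ≡ 225^2 = 50625 ≡ 370 (mod 437)
6^32 ≡ 370^2 = 136900 ≡ 119 (mod 437)
6^64 ≡ 119^2 = 14161 ≡ 177 (mod 437)
6^128 ≡ 177^2 = 31329 ≡ 302 (mod 437)
6^256 ≡ 302^2 = 91204 ≡ 308 (mod 437)
436 = 256 + 128 + 32 + 16 + 4 in binary powers of 2.
So 6^436 ≡ 308 · 302 · 119 · 370 · 422 ≡ 118 (mod 437).
Since 118 ≠ 1, base 6 is a Fermat witness: 437 is composite.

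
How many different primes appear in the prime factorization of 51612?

5

51612 = 2^2 · 12903
12903 = 3 · 4301
4301 = 11 · 391
391 = 17 · 23
51612 = 2^2 · 3 · 11 · 17 · 23, which has 5 distinct prime factors.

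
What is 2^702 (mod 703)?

2^1 ≡ 2 (mod 703)
2^2 ≡ 2^2 = 4 ≡ 4 (mod 703)
2^4 ≡ 4^2 = 16 ≡ 16 (mod 703)
2^8 ≡ 16^2 = 256 ≡ 256 (mod 703)
2^16 ≡ 256^2 = 65536 ≡ 157 (mod 703)
2^32 ≡ 157^2 = 24649 ≡ 44 (mod 703)
2^64 ≡ 44^2 = 1936 ≡ 530 (mod 703)
2^128 ≡ 530^2 = 280900 ≡ 403 (mod 703)
2^256 ≡ 403^2 = 162409 ≡ 16 (mod 703)
2^512 ≡ 16^2 = 256 ≡ 256 (mod 703)
702 = 512 + 128 + 32 + 16 + 8 + 4 + 2 in binary powers of 2.
So 2^702 ≡ 256 · 403 · 44 · 157 · 256 · 16 · 4 ≡ 628 (mod 703).
Since 628 ≠ 1, base 2 is a Fermat witness: 703 is composite.

628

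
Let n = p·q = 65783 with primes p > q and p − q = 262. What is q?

157

Since p = q + 262, we have 65783 = q(q + 262), so q² + 262q − 65783 = 0.
Discriminant: 262² + 4·65783 = 68644 + 263132 = 331776; √331776 = 576.
q = (−262 + 576)/2 = 157, and p = q + 262 = 419.
Check: 157 · 419 = 65783.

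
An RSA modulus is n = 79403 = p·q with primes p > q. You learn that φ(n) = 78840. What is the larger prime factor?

φ(n) = (p−1)(q−1) = n − (p+q) + 1, so p + q = 79403 − 78840 + 1 = 564.
p and q are the roots of t² − 564t + 79403 = 0.
Discriminant: 564² − 4·79403 = 318096 − 317612 = 484; √484 = 22.
q = (564 − 22)/2 = 271, p = (564 + 22)/2 = 293.
Check: 271 · 293 = 79403.

293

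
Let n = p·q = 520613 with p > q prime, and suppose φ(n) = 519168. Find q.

677

φ(n) = (p−1)(q−1) = n − (p+q) + 1, so p + q = 520613 − 519168 + 1 = 1446.
p and q are the roots of t² − 1446t + 520613 = 0.
Discriminant: 1446² − 4·520613 = 2090916 − 2082452 = 8464; √8464 = 92.
q = (1446 − 92)/2 = 677, p = (1446 + 92)/2 = 769.
Check: 677 · 769 = 520613.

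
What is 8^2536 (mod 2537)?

8^1 ≡ 8 (mod 2537)
8^2 ≡ 8^2 = 64 ≡ 64 (mod 2537)
8^4 ≡ 64^2 = 4096 ≡ 1559 (mod 2537)
8^8 ≡ 1559^2 = 2430481 ≡ 35 (mod 2537)
8^16 ≡ 35^2 = 1225 ≡ 1225 (mod 2537)
8^32 ≡ 1225^2 = 1500625 ≡ 1258 (mod 2537)
8^64 ≡ 1258^2 = 1582564 ≡ 2013 (mod 2537)
8^128 ≡ 2013^2 = 4052169 ≡ 580 (mod 2537)
8^256 ≡ 580^2 = 336400 ≡ 1516 (mod 2537)
8^512 ≡ 1516^2 = 2298256 ≡ 2271 (mod 2537)
8^1024 ≡ 2271^2 = 5157441 ≡ 2257 (mod 2537)
8^2048 ≡ 2257^2 = 5094049 ≡ 2290 (mod 2537)
2536 = 2048 + 256 + 128 + 64 + 32 + 8 in binary powers of 2.
So 8^2536 ≡ 2290 · 1516 · 580 · 2013 · 1258 · 35 ≡ 21 (mod 2537).
Since 21 ≠ 1, base 8 is a Fermat witness: 2537 is composite.

21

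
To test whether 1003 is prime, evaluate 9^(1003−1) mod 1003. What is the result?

676

9^1 ≡ 9 (mod 1003)
9^2 ≡ 9^2 = 81 ≡ 81 (mod 1003)
9^4 ≡ 81^2 = 6561 ≡ 543 (mod 1003)
9^8 ≡ 543^2 = 294849 ≡ 970 (mod 1003)
9^16 ≡ 970^2 = 940900 ≡ 86 (mod 1003)
9^32 ≡ 86^2 = 7396 ≡ 375 (mod 1003)
9^64 ≡ 375^2 = 140625 ≡ 205 (mod 1003)
9^128 ≡ 205^2 = 42025 ≡ 902 (mod 1003)
9^256 ≡ 902^2 = 813604 ≡ 171 (mod 1003)
9^512 ≡ 171^2 = 29241 ≡ 154 (mod 1003)
1002 = 512 + 256 + 128 + 64 + 32 + 8 + 2 in binary powers of 2.
So 9^1002 ≡ 154 · 171 · 902 · 205 · 375 · 970 · 81 ≡ 676 (mod 1003).
Since 676 ≠ 1, base 9 is a Fermat witness: 1003 is composite.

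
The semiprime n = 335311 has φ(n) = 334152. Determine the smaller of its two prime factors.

φ(n) = (p−1)(q−1) = n − (p+q) + 1, so p + q = 335311 − 334152 + 1 = 1160.
p and q are the roots of t² − 1160t + 335311 = 0.
Discriminant: 1160² − 4·335311 = 1345600 − 1341244 = 4356; √4356 = 66.
q = (1160 − 66)/2 = 547, p = (1160 + 66)/2 = 613.
Check: 547 · 613 = 335311.

547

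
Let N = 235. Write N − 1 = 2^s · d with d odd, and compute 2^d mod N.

235 − 1 = 234 = 2^1 · 117, so d = 117.
2^1 ≡ 2 (mod 235)
2^2 ≡ 2^2 = 4 ≡ 4 (mod 235)
2^4 ≡ 4^2 = 16 ≡ 16 (mod 235)
2^8 ≡ 16^2 = 256 ≡ 21 (mod 235)
2^16 ≡ 21^2 = 441 ≡ 206 (mod 235)
2^32 ≡ 206^2 = 42436 ≡ 136 (mod 235)
2^64 ≡ 136^2 = 18496 ≡ 166 (mod 235)
117 = 64 + 32 + 16 + 4 + 1 in binary powers of 2.
So 2^117 ≡ 166 · 136 · 206 · 16 · 2 ≡ 192 (mod 235).
Squaring chain: 192; never reaches −1, so base 2 is a Miller–Rabin witness that 235 is composite.

192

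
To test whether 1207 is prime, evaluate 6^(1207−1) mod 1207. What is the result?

535

6^1 ≡ 6 (mod 1207)
6^2 ≡ 6^2 = 36 ≡ 36 (mod 1207)
6^4 ≡ 36^2 = 1296 ≡ 89 (mod 1207)
6^8 ≡ 89^2 = 7921 ≡ 679 (mod 1207)
6^16 ≡ 679^2 = 461041 ≡ 1174 (mod 1207)
6^32 ≡ 1174^2 = 1378276 ≡ 1089 (mod 1207)
6^64 ≡ 1089^2 = 1185921 ≡ 647 (mod 1207)
6^128 ≡ 647^2 = 418609 ≡ 987 (mod 1207)
6^256 ≡ 987^2 = 974169 ≡ 120 (mod 1207)
6^512 ≡ 120^2 = 14400 ≡ 1123 (mod 1207)
6^1024 ≡ 1123^2 = 1261129 ≡ 1021 (mod 1207)
1206 = 1024 + 128 + 32 + 16 + 4 + 2 in binary powers of 2.
So 6^1206 ≡ 1021 · 987 · 1089 · 1174 · 89 · 36 ≡ 535 (mod 1207).
Since 535 ≠ 1, base 6 is a Fermat witness: 1207 is composite.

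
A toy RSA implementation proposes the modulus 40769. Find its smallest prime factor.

40769 is odd.
Digit sum 26, not divisible by 3.
Ends in 9: not divisible by 5.
7: 40769 = 7·5824 + 1
11: 40769 = 11·3706 + 3
13: 40769 = 13·3136 + 1
17: 40769 = 17·2398 + 3
19: 40769 = 19·2145 + 14
23: 40769 = 23·1772 + 13
29: 40769 = 29·1405 + 24
31: 40769 = 31·1315 + 4
37: 40769 = 37·1101 + 32
41: 40769 = 41·994 + 15
43: 40769 = 43·948 + 5
47: 40769 = 47·867 + 20
53: 40769 = 53·769 + 12
59: 40769 = 59·691

59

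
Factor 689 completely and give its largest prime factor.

53

689 = 13 · 53
53 is prime.
So 689 = 13 · 53; the largest prime factor is 53.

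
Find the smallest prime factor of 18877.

43

18877 is odd.
Digit sum 31, not divisible by 3.
Ends in 7: not divisible by 5.
7: 18877 = 7·2696 + 5
11: 18877 = 11·1716 + 1
13: 18877 = 13·1452 + 1
17: 18877 = 17·1110 + 7
19: 18877 = 19·993 + 10
23: 18877 = 23·820 + 17
29: 18877 = 29·650 + 27
31: 18877 = 31·608 + 29
37: 18877 = 37·510 + 7
41: 18877 = 41·460 + 17
43: 18877 = 43·439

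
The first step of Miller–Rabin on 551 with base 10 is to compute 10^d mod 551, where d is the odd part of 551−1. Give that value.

98

551 − 1 = 550 = 2^1 · 275, so d = 275.
10^1 ≡ 10 (mod 551)
10^2 ≡ 10^2 = 100 ≡ 100 (mod 551)
10^4 ≡ 100^2 = 10000 ≡ 82 (mod 551)
10^8 ≡ 82^2 = 6724 ≡ 112 (mod 551)
10^16 ≡ 112^2 = 12544 ≡ 422 (mod 551)
10^32 ≡ 422^2 = 178084 ≡ 111 (mod 551)
10^64 ≡ 111^2 = 12321 ≡ 199 (mod 551)
10^128 ≡ 199^2 = 39601 ≡ 480 (mod 551)
10^256 ≡ 480^2 = 230400 ≡ 82 (mod 551)
275 = 256 + 16 + 2 + 1 in binary powers of 2.
So 10^275 ≡ 82 · 422 · 100 · 10 ≡ 98 (mod 551).
Squaring chain: 98; never reaches −1, so base 10 is a Miller–Rabin witness that 551 is composite.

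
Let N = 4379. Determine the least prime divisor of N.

29

4379 is odd.
Digit sum 23, not divisible by 3.
Ends in 9: not divisible by 5.
7: 4379 = 7·625 + 4
11: 4379 = 11·398 + 1
13: 4379 = 13·336 + 11
17: 4379 = 17·257 + 10
19: 4379 = 19·230 + 9
23: 4379 = 23·190 + 9
29: 4379 = 29·151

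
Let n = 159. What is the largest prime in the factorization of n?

53

159 = 3 · 53
53 is prime.
So 159 = 3 · 53; the largest prime factor is 53.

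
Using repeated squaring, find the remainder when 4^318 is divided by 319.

284

4^1 ≡ 4 (mod 319)
4^2 ≡ 4^2 = 16 ≡ 16 (mod 319)
4^4 ≡ 16^2 = 256 ≡ 256 (mod 319)
4^8 ≡ 256^2 = 65536 ≡ 141 (mod 319)
4^16 ≡ 141^2 = 19881 ≡ 103 (mod 319)
4^32 ≡ 103^2 = 10609 ≡ 82 (mod 319)
4^64 ≡ 82^2 = 6724 ≡ 25 (mod 319)
4^128 ≡ 25^2 = 625 ≡ 306 (mod 319)
4^256 ≡ 306^2 = 93636 ≡ 169 (mod 319)
318 = 256 + 32 + 16 + 8 + 4 + 2 in binary powers of 2.
So 4^318 ≡ 169 · 82 · 103 · 141 · 256 · 16 ≡ 284 (mod 319).
Since 284 ≠ 1, base 4 is a Fermat witness: 319 is composite.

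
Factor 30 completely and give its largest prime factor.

30 = 2 · 15
15 = 3 · 5
5 is prime.
So 30 = 2 · 3 · 5; the largest prime factor is 5.

5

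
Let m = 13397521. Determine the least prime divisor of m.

67

13397521 is odd.
Digit sum 31, not divisible by 3.
Ends in 1: not divisible by 5.
7: 13397521 = 7·1913931 + 4
11: 13397521 = 11·1217956 + 5
13: 13397521 = 13·1030578 + 7
17: 13397521 = 17·788089 + 8
19: 13397521 = 19·705132 + 13
23: 13397521 = 23·582500 + 21
29: 13397521 = 29·461983 + 14
31: 13397521 = 31·432178 + 3
37: 13397521 = 37·362095 + 6
41: 13397521 = 41·326768 + 33
43: 13397521 = 43·311570 + 11
47: 13397521 = 47·285053 + 30
53: 13397521 = 53·252783 + 22
59: 13397521 = 59·227076 + 37
61: 13397521 = 61·219631 + 30
67: 13397521 = 67·199963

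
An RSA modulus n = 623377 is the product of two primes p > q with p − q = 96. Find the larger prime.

839

Since p = q + 96, we have 623377 = q(q + 96), so q² + 96q − 623377 = 0.
Discriminant: 96² + 4·623377 = 9216 + 2493508 = 2502724; √2502724 = 1582.
q = (−96 + 1582)/2 = 743, and p = q + 96 = 839.
Check: 743 · 839 = 623377.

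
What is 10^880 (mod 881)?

1

10^1 ≡ 10 (mod 881)
10^2 ≡ 10^2 = 100 ≡ 100 (mod 881)
10^4 ≡ 100^2 = 10000 ≡ 309 (mod 881)
10^8 ≡ 309^2 = 95481 ≡ 333 (mod 881)
10^16 ≡ 333^2 = 110889 ≡ 764 (mod 881)
10^32 ≡ 764^2 = 583696 ≡ 474 (mod 881)
10^64 ≡ 474^2 = 224676 ≡ 21 (mod 881)
10^128 ≡ 21^2 = 441 ≡ 441 (mod 881)
10^256 ≡ 441^2 = 194481 ≡ 661 (mod 881)
10^512 ≡ 661^2 = 436921 ≡ 826 (mod 881)
880 = 512 + 256 + 64 + 32 + 16 in binary powers of 2.
So 10^880 ≡ 826 · 661 · 21 · 474 · 764 ≡ 1 (mod 881).
Since the result is 1, base 10 gives no evidence that 881 is composite.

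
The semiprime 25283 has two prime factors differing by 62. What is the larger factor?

193

Since p = q + 62, we have 25283 = q(q + 62), so q² + 62q − 25283 = 0.
Discriminant: 62² + 4·25283 = 3844 + 101132 = 104976; √104976 = 324.
q = (−62 + 324)/2 = 131, and p = q + 62 = 193.
Check: 131 · 193 = 25283.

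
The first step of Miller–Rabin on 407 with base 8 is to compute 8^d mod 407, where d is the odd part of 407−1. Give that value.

347

407 − 1 = 406 = 2^1 · 203, so d = 203.
8^1 ≡ 8 (mod 407)
8^2 ≡ 8^2 = 64 ≡ 64 (mod 407)
8^4 ≡ 64^2 = 4096 ≡ 26 (mod 407)
8^8 ≡ 26^2 = 676 ≡ 269 (mod 407)
8^16 ≡ 269^2 = 72361 ≡ 322 (mod 407)
8^32 ≡ 322^2 = 103684 ≡ 306 (mod 407)
8^64 ≡ 306^2 = 93636 ≡ 26 (mod 407)
8^128 ≡ 26^2 = 676 ≡ 269 (mod 407)
203 = 128 + 64 + 8 + 2 + 1 in binary powers of 2.
So 8^203 ≡ 269 · 26 · 269 · 64 · 8 ≡ 347 (mod 407).
Squaring chain: 347; never reaches −1, so base 8 is a Miller–Rabin witness that 407 is composite.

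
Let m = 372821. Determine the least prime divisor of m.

372821 is odd.
Digit sum 23, not divisible by 3.
Ends in 1: not divisible by 5.
7: 372821 = 7·53260 + 1
11: 372821 = 11·33892 + 9
13: 372821 = 13·28678 + 7
17: 372821 = 17·21930 + 11
19: 372821 = 19·19622 + 3
23: 372821 = 23·16209 + 14
29: 372821 = 29·12855 + 26
31: 372821 = 31·12026 + 15
37: 372821 = 37·10076 + 9
41: 372821 = 41·9093 + 8
43: 372821 = 43·8670 + 11
47: 372821 = 47·7932 + 17
53: 372821 = 53·7034 + 19
59: 372821 = 59·6319

59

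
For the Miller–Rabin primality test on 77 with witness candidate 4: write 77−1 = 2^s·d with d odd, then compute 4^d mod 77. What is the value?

25

77 − 1 = 76 = 2^2 · 19, so d = 19.
4^1 ≡ 4 (mod 77)
4^2 ≡ 4^2 = 16 ≡ 16 (mod 77)
4^4 ≡ 16^2 = 256 ≡ 25 (mod 77)
4^8 ≡ 25^2 = 625 ≡ 9 (mod 77)
4^16 ≡ 9^2 = 81 ≡ 4 (mod 77)
19 = 16 + 2 + 1 in binary powers of 2.
So 4^19 ≡ 4 · 16 · 4 ≡ 25 (mod 77).
Squaring chain: 25 → 9; never reaches −1, so base 4 is a Miller–Rabin witness that 77 is composite.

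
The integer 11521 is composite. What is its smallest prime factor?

11521 is odd.
Digit sum 10, not divisible by 3.
Ends in 1: not divisible by 5.
7: 11521 = 7·1645 + 6
11: 11521 = 11·1047 + 4
13: 11521 = 13·886 + 3
17: 11521 = 17·677 + 12
19: 11521 = 19·606 + 7
23: 11521 = 23·500 + 21
29: 11521 = 29·397 + 8
31: 11521 = 31·371 + 20
37: 11521 = 37·311 + 14
41: 11521 = 41·281

41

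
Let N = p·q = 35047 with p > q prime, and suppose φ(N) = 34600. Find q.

φ(n) = (p−1)(q−1) = n − (p+q) + 1, so p + q = 35047 − 34600 + 1 = 448.
p and q are the roots of t² − 448t + 35047 = 0.
Discriminant: 448² − 4·35047 = 200704 − 140188 = 60516; √60516 = 246.
q = (448 − 246)/2 = 101, p = (448 + 246)/2 = 347.
Check: 101 · 347 = 35047.

101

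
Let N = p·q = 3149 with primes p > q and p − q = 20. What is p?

Since p = q + 20, we have 3149 = q(q + 20), so q² + 20q − 3149 = 0.
Discriminant: 20² + 4·3149 = 400 + 12596 = 12996; √12996 = 114.
q = (−20 + 114)/2 = 47, and p = q + 20 = 67.
Check: 47 · 67 = 3149.

67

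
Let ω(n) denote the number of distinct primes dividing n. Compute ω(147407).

4

147407 = 13 · 11339
11339 = 17 · 667
667 = 23 · 29
147407 = 13 · 17 · 23 · 29, which has 4 distinct prime factors.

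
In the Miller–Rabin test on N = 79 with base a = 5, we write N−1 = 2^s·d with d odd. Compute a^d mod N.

79 − 1 = 78 = 2^1 · 39, so d = 39.
5^1 ≡ 5 (mod 79)
5^2 ≡ 5^2 = 25 ≡ 25 (mod 79)
5^4 ≡ 25^2 = 625 ≡ 72 (mod 79)
5^8 ≡ 72^2 = 5184 ≡ 49 (mod 79)
5^16 ≡ 49^2 = 2401 ≡ 31 (mod 79)
5^32 ≡ 31^2 = 961 ≡ 13 (mod 79)
39 = 32 + 4 + 2 + 1 in binary powers of 2.
So 5^39 ≡ 13 · 72 · 25 · 5 ≡ 1 (mod 79).
Since 5^d ≡ 1 (mod 79), base 5 does not prove 79 composite.

1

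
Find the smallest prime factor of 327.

327 is odd.
Digit sum 12, divisible by 3.

3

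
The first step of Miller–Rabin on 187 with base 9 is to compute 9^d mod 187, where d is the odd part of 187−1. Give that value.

187 − 1 = 186 = 2^1 · 93, so d = 93.
9^1 ≡ 9 (mod 187)
9^2 ≡ 9^2 = 81 ≡ 81 (mod 187)
9^4 ≡ 81^2 = 6561 ≡ 16 (mod 187)
9^8 ≡ 16^2 = 256 ≡ 69 (mod 187)
9^16 ≡ 69^2 = 4761 ≡ 86 (mod 187)
9^32 ≡ 86^2 = 7396 ≡ 103 (mod 187)
9^64 ≡ 103^2 = 10609 ≡ 137 (mod 187)
93 = 64 + 16 + 8 + 4 + 1 in binary powers of 2.
So 9^93 ≡ 137 · 86 · 69 · 16 · 9 ≡ 25 (mod 187).
Squaring chain: 25; never reaches −1, so base 9 is a Miller–Rabin witness that 187 is composite.

25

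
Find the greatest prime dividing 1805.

1805 = 5 · 361
361 = 19 · 19
19 = 19 · 1
So 1805 = 5 · 19^2; the largest prime factor is 19.

19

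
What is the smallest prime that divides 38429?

38429 is odd.
Digit sum 26, not divisible by 3.
Ends in 9: not divisible by 5.
7: 38429 = 7·5489 + 6
11: 38429 = 11·3493 + 6
13: 38429 = 13·2956 + 1
17: 38429 = 17·2260 + 9
19: 38429 = 19·2022 + 11
23: 38429 = 23·1670 + 19
29: 38429 = 29·1325 + 4
31: 38429 = 31·1239 + 20
37: 38429 = 37·1038 + 23
41: 38429 = 41·937 + 12
43: 38429 = 43·893 + 30
47: 38429 = 47·817 + 30
53: 38429 = 53·725 + 4
59: 38429 = 59·651 + 20
61: 38429 = 61·629 + 60
67: 38429 = 67·573 + 38
71: 38429 = 71·541 + 18
73: 38429 = 73·526 + 31
79: 38429 = 79·486 + 35
83: 38429 = 83·463

83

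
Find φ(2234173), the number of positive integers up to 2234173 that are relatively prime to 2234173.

2181168

Factor: 2234173 = 103 · 109 · 199.
φ(2234173) = (103−1) · (109−1) · (199−1) = 102 · 108 · 198 = 2181168.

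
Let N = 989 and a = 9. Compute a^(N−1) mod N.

439

9^1 ≡ 9 (mod 989)
9^2 ≡ 9^2 = 81 ≡ 81 (mod 989)
9^4 ≡ 81^2 = 6561 ≡ 627 (mod 989)
9^8 ≡ 627^2 = 393129 ≡ 496 (mod 989)
9^16 ≡ 496^2 = 246016 ≡ 744 (mod 989)
9^32 ≡ 744^2 = 553536 ≡ 685 (mod 989)
9^64 ≡ 685^2 = 469225 ≡ 439 (mod 989)
9^128 ≡ 439^2 = 192721 ≡ 855 (mod 989)
9^256 ≡ 855^2 = 731025 ≡ 154 (mod 989)
9^512 ≡ 154^2 = 23716 ≡ 969 (mod 989)
988 = 512 + 256 + 128 + 64 + 16 + 8 + 4 in binary powers of 2.
So 9^988 ≡ 969 · 154 · 855 · 439 · 744 · 496 · 627 ≡ 439 (mod 989).
Since 439 ≠ 1, base 9 is a Fermat witness: 989 is composite.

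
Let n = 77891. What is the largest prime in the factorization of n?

97

77891 = 11 · 7081
7081 = 73 · 97
97 is prime.
So 77891 = 11 · 73 · 97; the largest prime factor is 97.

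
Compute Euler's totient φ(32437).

Factor: 32437 = 163 · 199.
φ(32437) = (163−1) · (199−1) = 162 · 198 = 32076.

32076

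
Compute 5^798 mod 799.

440

5^1 ≡ 5 (mod 799)
5^2 ≡ 5^2 = 25 ≡ 25 (mod 799)
5^4 ≡ 25^2 = 625 ≡ 625 (mod 799)
5^8 ≡ 625^2 = 390625 ≡ 713 (mod 799)
5^16 ≡ 713^2 = 508369 ≡ 205 (mod 799)
5^32 ≡ 205^2 = 42025 ≡ 477 (mod 799)
5^64 ≡ 477^2 = 227529 ≡ 613 (mod 799)
5^128 ≡ 613^2 = 375769 ≡ 239 (mod 799)
5^256 ≡ 239^2 = 57121 ≡ 392 (mod 799)
5^512 ≡ 392^2 = 153664 ≡ 256 (mod 799)
798 = 512 + 256 + 16 + 8 + 4 + 2 in binary powers of 2.
So 5^798 ≡ 256 · 392 · 205 · 713 · 625 · 25 ≡ 440 (mod 799).
Since 440 ≠ 1, base 5 is a Fermat witness: 799 is composite.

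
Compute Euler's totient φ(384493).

365040

Factor: 384493 = 31 · 79 · 157.
φ(384493) = (31−1) · (79−1) · (157−1) = 30 · 78 · 156 = 365040.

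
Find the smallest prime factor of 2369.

2369 is odd.
Digit sum 20, not divisible by 3.
Ends in 9: not divisible by 5.
7: 2369 = 7·338 + 3
11: 2369 = 11·215 + 4
13: 2369 = 13·182 + 3
17: 2369 = 17·139 + 6
19: 2369 = 19·124 + 13
23: 2369 = 23·103

23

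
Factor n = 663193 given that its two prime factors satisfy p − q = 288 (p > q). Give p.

Since p = q + 288, we have 663193 = q(q + 288), so q² + 288q − 663193 = 0.
Discriminant: 288² + 4·663193 = 82944 + 2652772 = 2735716; √2735716 = 1654.
q = (−288 + 1654)/2 = 683, and p = q + 288 = 971.
Check: 683 · 971 = 663193.

971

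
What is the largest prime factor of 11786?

11786 = 2 · 5893
5893 = 71 · 83
83 is prime.
So 11786 = 2 · 71 · 83; the largest prime factor is 83.

83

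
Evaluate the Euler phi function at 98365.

Factor: 98365 = 5 · 103 · 191.
φ(98365) = (5−1) · (103−1) · (191−1) = 4 · 102 · 190 = 77520.

77520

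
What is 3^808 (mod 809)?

1

3^1 ≡ 3 (mod 809)
3^2 ≡ 3^2 = 9 ≡ 9 (mod 809)
3^4 ≡ 9^2 = 81 ≡ 81 (mod 809)
3^8 ≡ 81^2 = 6561 ≡ 89 (mod 809)
3^16 ≡ 89^2 = 7921 ≡ 640 (mod 809)
3^32 ≡ 640^2 = 409600 ≡ 246 (mod 809)
3^64 ≡ 246^2 = 60516 ≡ 650 (mod 809)
3^128 ≡ 650^2 = 422500 ≡ 202 (mod 809)
3^256 ≡ 202^2 = 40804 ≡ 354 (mod 809)
3^512 ≡ 354^2 = 125316 ≡ 730 (mod 809)
808 = 512 + 256 + 32 + 8 in binary powers of 2.
So 3^808 ≡ 730 · 354 · 246 · 89 ≡ 1 (mod 809).
Since the result is 1, base 3 gives no evidence that 809 is composite.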